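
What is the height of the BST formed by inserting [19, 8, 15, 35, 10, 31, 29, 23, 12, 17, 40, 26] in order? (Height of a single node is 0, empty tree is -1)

Insertion order: [19, 8, 15, 35, 10, 31, 29, 23, 12, 17, 40, 26]
Tree (level-order array): [19, 8, 35, None, 15, 31, 40, 10, 17, 29, None, None, None, None, 12, None, None, 23, None, None, None, None, 26]
Compute height bottom-up (empty subtree = -1):
  height(12) = 1 + max(-1, -1) = 0
  height(10) = 1 + max(-1, 0) = 1
  height(17) = 1 + max(-1, -1) = 0
  height(15) = 1 + max(1, 0) = 2
  height(8) = 1 + max(-1, 2) = 3
  height(26) = 1 + max(-1, -1) = 0
  height(23) = 1 + max(-1, 0) = 1
  height(29) = 1 + max(1, -1) = 2
  height(31) = 1 + max(2, -1) = 3
  height(40) = 1 + max(-1, -1) = 0
  height(35) = 1 + max(3, 0) = 4
  height(19) = 1 + max(3, 4) = 5
Height = 5


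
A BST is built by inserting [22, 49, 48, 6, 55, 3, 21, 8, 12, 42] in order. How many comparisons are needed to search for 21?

Search path for 21: 22 -> 6 -> 21
Found: True
Comparisons: 3


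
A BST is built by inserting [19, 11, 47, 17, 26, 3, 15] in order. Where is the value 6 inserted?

Starting tree (level order): [19, 11, 47, 3, 17, 26, None, None, None, 15]
Insertion path: 19 -> 11 -> 3
Result: insert 6 as right child of 3
Final tree (level order): [19, 11, 47, 3, 17, 26, None, None, 6, 15]


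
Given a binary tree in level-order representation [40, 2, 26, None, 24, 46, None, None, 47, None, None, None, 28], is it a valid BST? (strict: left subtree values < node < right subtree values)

Level-order array: [40, 2, 26, None, 24, 46, None, None, 47, None, None, None, 28]
Validate using subtree bounds (lo, hi): at each node, require lo < value < hi,
then recurse left with hi=value and right with lo=value.
Preorder trace (stopping at first violation):
  at node 40 with bounds (-inf, +inf): OK
  at node 2 with bounds (-inf, 40): OK
  at node 24 with bounds (2, 40): OK
  at node 47 with bounds (24, 40): VIOLATION
Node 47 violates its bound: not (24 < 47 < 40).
Result: Not a valid BST


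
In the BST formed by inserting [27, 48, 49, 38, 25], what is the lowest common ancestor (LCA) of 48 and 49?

Tree insertion order: [27, 48, 49, 38, 25]
Tree (level-order array): [27, 25, 48, None, None, 38, 49]
In a BST, the LCA of p=48, q=49 is the first node v on the
root-to-leaf path with p <= v <= q (go left if both < v, right if both > v).
Walk from root:
  at 27: both 48 and 49 > 27, go right
  at 48: 48 <= 48 <= 49, this is the LCA
LCA = 48


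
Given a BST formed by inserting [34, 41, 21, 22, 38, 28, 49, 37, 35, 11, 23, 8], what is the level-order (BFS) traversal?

Tree insertion order: [34, 41, 21, 22, 38, 28, 49, 37, 35, 11, 23, 8]
Tree (level-order array): [34, 21, 41, 11, 22, 38, 49, 8, None, None, 28, 37, None, None, None, None, None, 23, None, 35]
BFS from the root, enqueuing left then right child of each popped node:
  queue [34] -> pop 34, enqueue [21, 41], visited so far: [34]
  queue [21, 41] -> pop 21, enqueue [11, 22], visited so far: [34, 21]
  queue [41, 11, 22] -> pop 41, enqueue [38, 49], visited so far: [34, 21, 41]
  queue [11, 22, 38, 49] -> pop 11, enqueue [8], visited so far: [34, 21, 41, 11]
  queue [22, 38, 49, 8] -> pop 22, enqueue [28], visited so far: [34, 21, 41, 11, 22]
  queue [38, 49, 8, 28] -> pop 38, enqueue [37], visited so far: [34, 21, 41, 11, 22, 38]
  queue [49, 8, 28, 37] -> pop 49, enqueue [none], visited so far: [34, 21, 41, 11, 22, 38, 49]
  queue [8, 28, 37] -> pop 8, enqueue [none], visited so far: [34, 21, 41, 11, 22, 38, 49, 8]
  queue [28, 37] -> pop 28, enqueue [23], visited so far: [34, 21, 41, 11, 22, 38, 49, 8, 28]
  queue [37, 23] -> pop 37, enqueue [35], visited so far: [34, 21, 41, 11, 22, 38, 49, 8, 28, 37]
  queue [23, 35] -> pop 23, enqueue [none], visited so far: [34, 21, 41, 11, 22, 38, 49, 8, 28, 37, 23]
  queue [35] -> pop 35, enqueue [none], visited so far: [34, 21, 41, 11, 22, 38, 49, 8, 28, 37, 23, 35]
Result: [34, 21, 41, 11, 22, 38, 49, 8, 28, 37, 23, 35]


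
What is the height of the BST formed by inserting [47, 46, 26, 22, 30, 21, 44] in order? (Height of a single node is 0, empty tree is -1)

Insertion order: [47, 46, 26, 22, 30, 21, 44]
Tree (level-order array): [47, 46, None, 26, None, 22, 30, 21, None, None, 44]
Compute height bottom-up (empty subtree = -1):
  height(21) = 1 + max(-1, -1) = 0
  height(22) = 1 + max(0, -1) = 1
  height(44) = 1 + max(-1, -1) = 0
  height(30) = 1 + max(-1, 0) = 1
  height(26) = 1 + max(1, 1) = 2
  height(46) = 1 + max(2, -1) = 3
  height(47) = 1 + max(3, -1) = 4
Height = 4


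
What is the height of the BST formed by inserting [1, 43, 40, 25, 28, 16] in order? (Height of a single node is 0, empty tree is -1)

Insertion order: [1, 43, 40, 25, 28, 16]
Tree (level-order array): [1, None, 43, 40, None, 25, None, 16, 28]
Compute height bottom-up (empty subtree = -1):
  height(16) = 1 + max(-1, -1) = 0
  height(28) = 1 + max(-1, -1) = 0
  height(25) = 1 + max(0, 0) = 1
  height(40) = 1 + max(1, -1) = 2
  height(43) = 1 + max(2, -1) = 3
  height(1) = 1 + max(-1, 3) = 4
Height = 4


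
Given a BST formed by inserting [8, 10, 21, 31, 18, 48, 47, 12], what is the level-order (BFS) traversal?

Tree insertion order: [8, 10, 21, 31, 18, 48, 47, 12]
Tree (level-order array): [8, None, 10, None, 21, 18, 31, 12, None, None, 48, None, None, 47]
BFS from the root, enqueuing left then right child of each popped node:
  queue [8] -> pop 8, enqueue [10], visited so far: [8]
  queue [10] -> pop 10, enqueue [21], visited so far: [8, 10]
  queue [21] -> pop 21, enqueue [18, 31], visited so far: [8, 10, 21]
  queue [18, 31] -> pop 18, enqueue [12], visited so far: [8, 10, 21, 18]
  queue [31, 12] -> pop 31, enqueue [48], visited so far: [8, 10, 21, 18, 31]
  queue [12, 48] -> pop 12, enqueue [none], visited so far: [8, 10, 21, 18, 31, 12]
  queue [48] -> pop 48, enqueue [47], visited so far: [8, 10, 21, 18, 31, 12, 48]
  queue [47] -> pop 47, enqueue [none], visited so far: [8, 10, 21, 18, 31, 12, 48, 47]
Result: [8, 10, 21, 18, 31, 12, 48, 47]


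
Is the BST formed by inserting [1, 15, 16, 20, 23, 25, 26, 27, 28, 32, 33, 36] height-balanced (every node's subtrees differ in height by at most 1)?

Tree (level-order array): [1, None, 15, None, 16, None, 20, None, 23, None, 25, None, 26, None, 27, None, 28, None, 32, None, 33, None, 36]
Definition: a tree is height-balanced if, at every node, |h(left) - h(right)| <= 1 (empty subtree has height -1).
Bottom-up per-node check:
  node 36: h_left=-1, h_right=-1, diff=0 [OK], height=0
  node 33: h_left=-1, h_right=0, diff=1 [OK], height=1
  node 32: h_left=-1, h_right=1, diff=2 [FAIL (|-1-1|=2 > 1)], height=2
  node 28: h_left=-1, h_right=2, diff=3 [FAIL (|-1-2|=3 > 1)], height=3
  node 27: h_left=-1, h_right=3, diff=4 [FAIL (|-1-3|=4 > 1)], height=4
  node 26: h_left=-1, h_right=4, diff=5 [FAIL (|-1-4|=5 > 1)], height=5
  node 25: h_left=-1, h_right=5, diff=6 [FAIL (|-1-5|=6 > 1)], height=6
  node 23: h_left=-1, h_right=6, diff=7 [FAIL (|-1-6|=7 > 1)], height=7
  node 20: h_left=-1, h_right=7, diff=8 [FAIL (|-1-7|=8 > 1)], height=8
  node 16: h_left=-1, h_right=8, diff=9 [FAIL (|-1-8|=9 > 1)], height=9
  node 15: h_left=-1, h_right=9, diff=10 [FAIL (|-1-9|=10 > 1)], height=10
  node 1: h_left=-1, h_right=10, diff=11 [FAIL (|-1-10|=11 > 1)], height=11
Node 32 violates the condition: |-1 - 1| = 2 > 1.
Result: Not balanced


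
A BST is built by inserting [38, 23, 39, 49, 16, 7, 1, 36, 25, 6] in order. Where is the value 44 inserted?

Starting tree (level order): [38, 23, 39, 16, 36, None, 49, 7, None, 25, None, None, None, 1, None, None, None, None, 6]
Insertion path: 38 -> 39 -> 49
Result: insert 44 as left child of 49
Final tree (level order): [38, 23, 39, 16, 36, None, 49, 7, None, 25, None, 44, None, 1, None, None, None, None, None, None, 6]


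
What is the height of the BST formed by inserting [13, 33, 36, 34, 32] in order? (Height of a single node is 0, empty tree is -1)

Insertion order: [13, 33, 36, 34, 32]
Tree (level-order array): [13, None, 33, 32, 36, None, None, 34]
Compute height bottom-up (empty subtree = -1):
  height(32) = 1 + max(-1, -1) = 0
  height(34) = 1 + max(-1, -1) = 0
  height(36) = 1 + max(0, -1) = 1
  height(33) = 1 + max(0, 1) = 2
  height(13) = 1 + max(-1, 2) = 3
Height = 3


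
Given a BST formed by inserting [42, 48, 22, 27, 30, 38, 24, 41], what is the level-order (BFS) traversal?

Tree insertion order: [42, 48, 22, 27, 30, 38, 24, 41]
Tree (level-order array): [42, 22, 48, None, 27, None, None, 24, 30, None, None, None, 38, None, 41]
BFS from the root, enqueuing left then right child of each popped node:
  queue [42] -> pop 42, enqueue [22, 48], visited so far: [42]
  queue [22, 48] -> pop 22, enqueue [27], visited so far: [42, 22]
  queue [48, 27] -> pop 48, enqueue [none], visited so far: [42, 22, 48]
  queue [27] -> pop 27, enqueue [24, 30], visited so far: [42, 22, 48, 27]
  queue [24, 30] -> pop 24, enqueue [none], visited so far: [42, 22, 48, 27, 24]
  queue [30] -> pop 30, enqueue [38], visited so far: [42, 22, 48, 27, 24, 30]
  queue [38] -> pop 38, enqueue [41], visited so far: [42, 22, 48, 27, 24, 30, 38]
  queue [41] -> pop 41, enqueue [none], visited so far: [42, 22, 48, 27, 24, 30, 38, 41]
Result: [42, 22, 48, 27, 24, 30, 38, 41]


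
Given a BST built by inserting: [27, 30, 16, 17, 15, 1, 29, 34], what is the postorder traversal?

Tree insertion order: [27, 30, 16, 17, 15, 1, 29, 34]
Tree (level-order array): [27, 16, 30, 15, 17, 29, 34, 1]
Postorder traversal: [1, 15, 17, 16, 29, 34, 30, 27]


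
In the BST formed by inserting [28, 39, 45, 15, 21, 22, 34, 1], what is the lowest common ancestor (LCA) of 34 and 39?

Tree insertion order: [28, 39, 45, 15, 21, 22, 34, 1]
Tree (level-order array): [28, 15, 39, 1, 21, 34, 45, None, None, None, 22]
In a BST, the LCA of p=34, q=39 is the first node v on the
root-to-leaf path with p <= v <= q (go left if both < v, right if both > v).
Walk from root:
  at 28: both 34 and 39 > 28, go right
  at 39: 34 <= 39 <= 39, this is the LCA
LCA = 39


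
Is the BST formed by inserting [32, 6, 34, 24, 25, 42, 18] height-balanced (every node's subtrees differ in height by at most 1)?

Tree (level-order array): [32, 6, 34, None, 24, None, 42, 18, 25]
Definition: a tree is height-balanced if, at every node, |h(left) - h(right)| <= 1 (empty subtree has height -1).
Bottom-up per-node check:
  node 18: h_left=-1, h_right=-1, diff=0 [OK], height=0
  node 25: h_left=-1, h_right=-1, diff=0 [OK], height=0
  node 24: h_left=0, h_right=0, diff=0 [OK], height=1
  node 6: h_left=-1, h_right=1, diff=2 [FAIL (|-1-1|=2 > 1)], height=2
  node 42: h_left=-1, h_right=-1, diff=0 [OK], height=0
  node 34: h_left=-1, h_right=0, diff=1 [OK], height=1
  node 32: h_left=2, h_right=1, diff=1 [OK], height=3
Node 6 violates the condition: |-1 - 1| = 2 > 1.
Result: Not balanced


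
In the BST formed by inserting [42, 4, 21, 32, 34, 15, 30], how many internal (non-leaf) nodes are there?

Tree built from: [42, 4, 21, 32, 34, 15, 30]
Tree (level-order array): [42, 4, None, None, 21, 15, 32, None, None, 30, 34]
Rule: An internal node has at least one child.
Per-node child counts:
  node 42: 1 child(ren)
  node 4: 1 child(ren)
  node 21: 2 child(ren)
  node 15: 0 child(ren)
  node 32: 2 child(ren)
  node 30: 0 child(ren)
  node 34: 0 child(ren)
Matching nodes: [42, 4, 21, 32]
Count of internal (non-leaf) nodes: 4


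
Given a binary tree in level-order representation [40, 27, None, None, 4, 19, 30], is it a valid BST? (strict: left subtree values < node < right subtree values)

Level-order array: [40, 27, None, None, 4, 19, 30]
Validate using subtree bounds (lo, hi): at each node, require lo < value < hi,
then recurse left with hi=value and right with lo=value.
Preorder trace (stopping at first violation):
  at node 40 with bounds (-inf, +inf): OK
  at node 27 with bounds (-inf, 40): OK
  at node 4 with bounds (27, 40): VIOLATION
Node 4 violates its bound: not (27 < 4 < 40).
Result: Not a valid BST


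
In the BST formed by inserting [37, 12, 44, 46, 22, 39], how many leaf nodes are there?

Tree built from: [37, 12, 44, 46, 22, 39]
Tree (level-order array): [37, 12, 44, None, 22, 39, 46]
Rule: A leaf has 0 children.
Per-node child counts:
  node 37: 2 child(ren)
  node 12: 1 child(ren)
  node 22: 0 child(ren)
  node 44: 2 child(ren)
  node 39: 0 child(ren)
  node 46: 0 child(ren)
Matching nodes: [22, 39, 46]
Count of leaf nodes: 3


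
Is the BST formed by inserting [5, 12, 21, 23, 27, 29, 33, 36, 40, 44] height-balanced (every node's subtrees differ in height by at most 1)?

Tree (level-order array): [5, None, 12, None, 21, None, 23, None, 27, None, 29, None, 33, None, 36, None, 40, None, 44]
Definition: a tree is height-balanced if, at every node, |h(left) - h(right)| <= 1 (empty subtree has height -1).
Bottom-up per-node check:
  node 44: h_left=-1, h_right=-1, diff=0 [OK], height=0
  node 40: h_left=-1, h_right=0, diff=1 [OK], height=1
  node 36: h_left=-1, h_right=1, diff=2 [FAIL (|-1-1|=2 > 1)], height=2
  node 33: h_left=-1, h_right=2, diff=3 [FAIL (|-1-2|=3 > 1)], height=3
  node 29: h_left=-1, h_right=3, diff=4 [FAIL (|-1-3|=4 > 1)], height=4
  node 27: h_left=-1, h_right=4, diff=5 [FAIL (|-1-4|=5 > 1)], height=5
  node 23: h_left=-1, h_right=5, diff=6 [FAIL (|-1-5|=6 > 1)], height=6
  node 21: h_left=-1, h_right=6, diff=7 [FAIL (|-1-6|=7 > 1)], height=7
  node 12: h_left=-1, h_right=7, diff=8 [FAIL (|-1-7|=8 > 1)], height=8
  node 5: h_left=-1, h_right=8, diff=9 [FAIL (|-1-8|=9 > 1)], height=9
Node 36 violates the condition: |-1 - 1| = 2 > 1.
Result: Not balanced


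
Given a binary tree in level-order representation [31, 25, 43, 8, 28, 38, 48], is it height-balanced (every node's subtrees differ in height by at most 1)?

Tree (level-order array): [31, 25, 43, 8, 28, 38, 48]
Definition: a tree is height-balanced if, at every node, |h(left) - h(right)| <= 1 (empty subtree has height -1).
Bottom-up per-node check:
  node 8: h_left=-1, h_right=-1, diff=0 [OK], height=0
  node 28: h_left=-1, h_right=-1, diff=0 [OK], height=0
  node 25: h_left=0, h_right=0, diff=0 [OK], height=1
  node 38: h_left=-1, h_right=-1, diff=0 [OK], height=0
  node 48: h_left=-1, h_right=-1, diff=0 [OK], height=0
  node 43: h_left=0, h_right=0, diff=0 [OK], height=1
  node 31: h_left=1, h_right=1, diff=0 [OK], height=2
All nodes satisfy the balance condition.
Result: Balanced


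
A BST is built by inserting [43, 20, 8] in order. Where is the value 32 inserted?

Starting tree (level order): [43, 20, None, 8]
Insertion path: 43 -> 20
Result: insert 32 as right child of 20
Final tree (level order): [43, 20, None, 8, 32]


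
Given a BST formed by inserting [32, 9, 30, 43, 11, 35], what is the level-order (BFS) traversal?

Tree insertion order: [32, 9, 30, 43, 11, 35]
Tree (level-order array): [32, 9, 43, None, 30, 35, None, 11]
BFS from the root, enqueuing left then right child of each popped node:
  queue [32] -> pop 32, enqueue [9, 43], visited so far: [32]
  queue [9, 43] -> pop 9, enqueue [30], visited so far: [32, 9]
  queue [43, 30] -> pop 43, enqueue [35], visited so far: [32, 9, 43]
  queue [30, 35] -> pop 30, enqueue [11], visited so far: [32, 9, 43, 30]
  queue [35, 11] -> pop 35, enqueue [none], visited so far: [32, 9, 43, 30, 35]
  queue [11] -> pop 11, enqueue [none], visited so far: [32, 9, 43, 30, 35, 11]
Result: [32, 9, 43, 30, 35, 11]


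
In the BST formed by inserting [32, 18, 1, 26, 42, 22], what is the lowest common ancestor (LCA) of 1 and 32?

Tree insertion order: [32, 18, 1, 26, 42, 22]
Tree (level-order array): [32, 18, 42, 1, 26, None, None, None, None, 22]
In a BST, the LCA of p=1, q=32 is the first node v on the
root-to-leaf path with p <= v <= q (go left if both < v, right if both > v).
Walk from root:
  at 32: 1 <= 32 <= 32, this is the LCA
LCA = 32


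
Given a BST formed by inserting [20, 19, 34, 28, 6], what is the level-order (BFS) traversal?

Tree insertion order: [20, 19, 34, 28, 6]
Tree (level-order array): [20, 19, 34, 6, None, 28]
BFS from the root, enqueuing left then right child of each popped node:
  queue [20] -> pop 20, enqueue [19, 34], visited so far: [20]
  queue [19, 34] -> pop 19, enqueue [6], visited so far: [20, 19]
  queue [34, 6] -> pop 34, enqueue [28], visited so far: [20, 19, 34]
  queue [6, 28] -> pop 6, enqueue [none], visited so far: [20, 19, 34, 6]
  queue [28] -> pop 28, enqueue [none], visited so far: [20, 19, 34, 6, 28]
Result: [20, 19, 34, 6, 28]


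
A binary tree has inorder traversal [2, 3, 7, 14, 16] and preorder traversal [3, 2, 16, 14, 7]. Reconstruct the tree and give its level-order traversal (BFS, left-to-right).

Inorder:  [2, 3, 7, 14, 16]
Preorder: [3, 2, 16, 14, 7]
Algorithm: preorder visits root first, so consume preorder in order;
for each root, split the current inorder slice at that value into
left-subtree inorder and right-subtree inorder, then recurse.
Recursive splits:
  root=3; inorder splits into left=[2], right=[7, 14, 16]
  root=2; inorder splits into left=[], right=[]
  root=16; inorder splits into left=[7, 14], right=[]
  root=14; inorder splits into left=[7], right=[]
  root=7; inorder splits into left=[], right=[]
Reconstructed level-order: [3, 2, 16, 14, 7]


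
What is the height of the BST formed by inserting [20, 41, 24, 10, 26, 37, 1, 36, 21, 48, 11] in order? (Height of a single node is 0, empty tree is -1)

Insertion order: [20, 41, 24, 10, 26, 37, 1, 36, 21, 48, 11]
Tree (level-order array): [20, 10, 41, 1, 11, 24, 48, None, None, None, None, 21, 26, None, None, None, None, None, 37, 36]
Compute height bottom-up (empty subtree = -1):
  height(1) = 1 + max(-1, -1) = 0
  height(11) = 1 + max(-1, -1) = 0
  height(10) = 1 + max(0, 0) = 1
  height(21) = 1 + max(-1, -1) = 0
  height(36) = 1 + max(-1, -1) = 0
  height(37) = 1 + max(0, -1) = 1
  height(26) = 1 + max(-1, 1) = 2
  height(24) = 1 + max(0, 2) = 3
  height(48) = 1 + max(-1, -1) = 0
  height(41) = 1 + max(3, 0) = 4
  height(20) = 1 + max(1, 4) = 5
Height = 5


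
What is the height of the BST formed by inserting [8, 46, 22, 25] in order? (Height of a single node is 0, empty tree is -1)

Insertion order: [8, 46, 22, 25]
Tree (level-order array): [8, None, 46, 22, None, None, 25]
Compute height bottom-up (empty subtree = -1):
  height(25) = 1 + max(-1, -1) = 0
  height(22) = 1 + max(-1, 0) = 1
  height(46) = 1 + max(1, -1) = 2
  height(8) = 1 + max(-1, 2) = 3
Height = 3


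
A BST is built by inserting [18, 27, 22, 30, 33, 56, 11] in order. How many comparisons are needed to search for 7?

Search path for 7: 18 -> 11
Found: False
Comparisons: 2


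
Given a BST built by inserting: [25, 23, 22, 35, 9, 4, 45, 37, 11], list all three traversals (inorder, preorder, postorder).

Tree insertion order: [25, 23, 22, 35, 9, 4, 45, 37, 11]
Tree (level-order array): [25, 23, 35, 22, None, None, 45, 9, None, 37, None, 4, 11]
Inorder (L, root, R): [4, 9, 11, 22, 23, 25, 35, 37, 45]
Preorder (root, L, R): [25, 23, 22, 9, 4, 11, 35, 45, 37]
Postorder (L, R, root): [4, 11, 9, 22, 23, 37, 45, 35, 25]


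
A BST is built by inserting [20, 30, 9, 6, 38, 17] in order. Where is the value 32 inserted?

Starting tree (level order): [20, 9, 30, 6, 17, None, 38]
Insertion path: 20 -> 30 -> 38
Result: insert 32 as left child of 38
Final tree (level order): [20, 9, 30, 6, 17, None, 38, None, None, None, None, 32]


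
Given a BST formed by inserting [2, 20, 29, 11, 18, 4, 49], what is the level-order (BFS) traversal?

Tree insertion order: [2, 20, 29, 11, 18, 4, 49]
Tree (level-order array): [2, None, 20, 11, 29, 4, 18, None, 49]
BFS from the root, enqueuing left then right child of each popped node:
  queue [2] -> pop 2, enqueue [20], visited so far: [2]
  queue [20] -> pop 20, enqueue [11, 29], visited so far: [2, 20]
  queue [11, 29] -> pop 11, enqueue [4, 18], visited so far: [2, 20, 11]
  queue [29, 4, 18] -> pop 29, enqueue [49], visited so far: [2, 20, 11, 29]
  queue [4, 18, 49] -> pop 4, enqueue [none], visited so far: [2, 20, 11, 29, 4]
  queue [18, 49] -> pop 18, enqueue [none], visited so far: [2, 20, 11, 29, 4, 18]
  queue [49] -> pop 49, enqueue [none], visited so far: [2, 20, 11, 29, 4, 18, 49]
Result: [2, 20, 11, 29, 4, 18, 49]


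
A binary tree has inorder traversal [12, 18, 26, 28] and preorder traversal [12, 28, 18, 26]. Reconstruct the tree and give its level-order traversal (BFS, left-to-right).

Inorder:  [12, 18, 26, 28]
Preorder: [12, 28, 18, 26]
Algorithm: preorder visits root first, so consume preorder in order;
for each root, split the current inorder slice at that value into
left-subtree inorder and right-subtree inorder, then recurse.
Recursive splits:
  root=12; inorder splits into left=[], right=[18, 26, 28]
  root=28; inorder splits into left=[18, 26], right=[]
  root=18; inorder splits into left=[], right=[26]
  root=26; inorder splits into left=[], right=[]
Reconstructed level-order: [12, 28, 18, 26]


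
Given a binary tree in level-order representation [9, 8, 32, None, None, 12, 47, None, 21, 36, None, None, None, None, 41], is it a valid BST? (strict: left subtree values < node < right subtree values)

Level-order array: [9, 8, 32, None, None, 12, 47, None, 21, 36, None, None, None, None, 41]
Validate using subtree bounds (lo, hi): at each node, require lo < value < hi,
then recurse left with hi=value and right with lo=value.
Preorder trace (stopping at first violation):
  at node 9 with bounds (-inf, +inf): OK
  at node 8 with bounds (-inf, 9): OK
  at node 32 with bounds (9, +inf): OK
  at node 12 with bounds (9, 32): OK
  at node 21 with bounds (12, 32): OK
  at node 47 with bounds (32, +inf): OK
  at node 36 with bounds (32, 47): OK
  at node 41 with bounds (36, 47): OK
No violation found at any node.
Result: Valid BST


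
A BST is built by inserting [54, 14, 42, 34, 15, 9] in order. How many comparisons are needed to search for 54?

Search path for 54: 54
Found: True
Comparisons: 1


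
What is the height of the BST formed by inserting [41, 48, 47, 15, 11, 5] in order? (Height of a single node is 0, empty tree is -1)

Insertion order: [41, 48, 47, 15, 11, 5]
Tree (level-order array): [41, 15, 48, 11, None, 47, None, 5]
Compute height bottom-up (empty subtree = -1):
  height(5) = 1 + max(-1, -1) = 0
  height(11) = 1 + max(0, -1) = 1
  height(15) = 1 + max(1, -1) = 2
  height(47) = 1 + max(-1, -1) = 0
  height(48) = 1 + max(0, -1) = 1
  height(41) = 1 + max(2, 1) = 3
Height = 3


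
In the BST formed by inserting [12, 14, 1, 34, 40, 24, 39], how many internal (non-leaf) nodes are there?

Tree built from: [12, 14, 1, 34, 40, 24, 39]
Tree (level-order array): [12, 1, 14, None, None, None, 34, 24, 40, None, None, 39]
Rule: An internal node has at least one child.
Per-node child counts:
  node 12: 2 child(ren)
  node 1: 0 child(ren)
  node 14: 1 child(ren)
  node 34: 2 child(ren)
  node 24: 0 child(ren)
  node 40: 1 child(ren)
  node 39: 0 child(ren)
Matching nodes: [12, 14, 34, 40]
Count of internal (non-leaf) nodes: 4


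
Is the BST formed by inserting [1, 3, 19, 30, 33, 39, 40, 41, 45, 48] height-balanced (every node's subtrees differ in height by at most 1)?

Tree (level-order array): [1, None, 3, None, 19, None, 30, None, 33, None, 39, None, 40, None, 41, None, 45, None, 48]
Definition: a tree is height-balanced if, at every node, |h(left) - h(right)| <= 1 (empty subtree has height -1).
Bottom-up per-node check:
  node 48: h_left=-1, h_right=-1, diff=0 [OK], height=0
  node 45: h_left=-1, h_right=0, diff=1 [OK], height=1
  node 41: h_left=-1, h_right=1, diff=2 [FAIL (|-1-1|=2 > 1)], height=2
  node 40: h_left=-1, h_right=2, diff=3 [FAIL (|-1-2|=3 > 1)], height=3
  node 39: h_left=-1, h_right=3, diff=4 [FAIL (|-1-3|=4 > 1)], height=4
  node 33: h_left=-1, h_right=4, diff=5 [FAIL (|-1-4|=5 > 1)], height=5
  node 30: h_left=-1, h_right=5, diff=6 [FAIL (|-1-5|=6 > 1)], height=6
  node 19: h_left=-1, h_right=6, diff=7 [FAIL (|-1-6|=7 > 1)], height=7
  node 3: h_left=-1, h_right=7, diff=8 [FAIL (|-1-7|=8 > 1)], height=8
  node 1: h_left=-1, h_right=8, diff=9 [FAIL (|-1-8|=9 > 1)], height=9
Node 41 violates the condition: |-1 - 1| = 2 > 1.
Result: Not balanced


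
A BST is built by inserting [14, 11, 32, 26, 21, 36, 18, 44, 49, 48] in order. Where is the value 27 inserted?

Starting tree (level order): [14, 11, 32, None, None, 26, 36, 21, None, None, 44, 18, None, None, 49, None, None, 48]
Insertion path: 14 -> 32 -> 26
Result: insert 27 as right child of 26
Final tree (level order): [14, 11, 32, None, None, 26, 36, 21, 27, None, 44, 18, None, None, None, None, 49, None, None, 48]


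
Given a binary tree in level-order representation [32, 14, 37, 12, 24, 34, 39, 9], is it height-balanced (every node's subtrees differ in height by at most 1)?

Tree (level-order array): [32, 14, 37, 12, 24, 34, 39, 9]
Definition: a tree is height-balanced if, at every node, |h(left) - h(right)| <= 1 (empty subtree has height -1).
Bottom-up per-node check:
  node 9: h_left=-1, h_right=-1, diff=0 [OK], height=0
  node 12: h_left=0, h_right=-1, diff=1 [OK], height=1
  node 24: h_left=-1, h_right=-1, diff=0 [OK], height=0
  node 14: h_left=1, h_right=0, diff=1 [OK], height=2
  node 34: h_left=-1, h_right=-1, diff=0 [OK], height=0
  node 39: h_left=-1, h_right=-1, diff=0 [OK], height=0
  node 37: h_left=0, h_right=0, diff=0 [OK], height=1
  node 32: h_left=2, h_right=1, diff=1 [OK], height=3
All nodes satisfy the balance condition.
Result: Balanced


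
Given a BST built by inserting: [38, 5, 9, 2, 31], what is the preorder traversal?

Tree insertion order: [38, 5, 9, 2, 31]
Tree (level-order array): [38, 5, None, 2, 9, None, None, None, 31]
Preorder traversal: [38, 5, 2, 9, 31]


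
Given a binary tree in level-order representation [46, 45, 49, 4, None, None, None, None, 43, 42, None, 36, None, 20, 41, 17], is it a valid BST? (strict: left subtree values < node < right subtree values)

Level-order array: [46, 45, 49, 4, None, None, None, None, 43, 42, None, 36, None, 20, 41, 17]
Validate using subtree bounds (lo, hi): at each node, require lo < value < hi,
then recurse left with hi=value and right with lo=value.
Preorder trace (stopping at first violation):
  at node 46 with bounds (-inf, +inf): OK
  at node 45 with bounds (-inf, 46): OK
  at node 4 with bounds (-inf, 45): OK
  at node 43 with bounds (4, 45): OK
  at node 42 with bounds (4, 43): OK
  at node 36 with bounds (4, 42): OK
  at node 20 with bounds (4, 36): OK
  at node 17 with bounds (4, 20): OK
  at node 41 with bounds (36, 42): OK
  at node 49 with bounds (46, +inf): OK
No violation found at any node.
Result: Valid BST


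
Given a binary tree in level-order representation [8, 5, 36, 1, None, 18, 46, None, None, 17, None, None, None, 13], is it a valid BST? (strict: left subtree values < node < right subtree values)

Level-order array: [8, 5, 36, 1, None, 18, 46, None, None, 17, None, None, None, 13]
Validate using subtree bounds (lo, hi): at each node, require lo < value < hi,
then recurse left with hi=value and right with lo=value.
Preorder trace (stopping at first violation):
  at node 8 with bounds (-inf, +inf): OK
  at node 5 with bounds (-inf, 8): OK
  at node 1 with bounds (-inf, 5): OK
  at node 36 with bounds (8, +inf): OK
  at node 18 with bounds (8, 36): OK
  at node 17 with bounds (8, 18): OK
  at node 13 with bounds (8, 17): OK
  at node 46 with bounds (36, +inf): OK
No violation found at any node.
Result: Valid BST


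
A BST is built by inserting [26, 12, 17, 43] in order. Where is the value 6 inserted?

Starting tree (level order): [26, 12, 43, None, 17]
Insertion path: 26 -> 12
Result: insert 6 as left child of 12
Final tree (level order): [26, 12, 43, 6, 17]


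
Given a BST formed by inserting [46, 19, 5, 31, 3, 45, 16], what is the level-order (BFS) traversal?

Tree insertion order: [46, 19, 5, 31, 3, 45, 16]
Tree (level-order array): [46, 19, None, 5, 31, 3, 16, None, 45]
BFS from the root, enqueuing left then right child of each popped node:
  queue [46] -> pop 46, enqueue [19], visited so far: [46]
  queue [19] -> pop 19, enqueue [5, 31], visited so far: [46, 19]
  queue [5, 31] -> pop 5, enqueue [3, 16], visited so far: [46, 19, 5]
  queue [31, 3, 16] -> pop 31, enqueue [45], visited so far: [46, 19, 5, 31]
  queue [3, 16, 45] -> pop 3, enqueue [none], visited so far: [46, 19, 5, 31, 3]
  queue [16, 45] -> pop 16, enqueue [none], visited so far: [46, 19, 5, 31, 3, 16]
  queue [45] -> pop 45, enqueue [none], visited so far: [46, 19, 5, 31, 3, 16, 45]
Result: [46, 19, 5, 31, 3, 16, 45]


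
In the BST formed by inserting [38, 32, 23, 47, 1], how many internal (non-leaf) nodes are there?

Tree built from: [38, 32, 23, 47, 1]
Tree (level-order array): [38, 32, 47, 23, None, None, None, 1]
Rule: An internal node has at least one child.
Per-node child counts:
  node 38: 2 child(ren)
  node 32: 1 child(ren)
  node 23: 1 child(ren)
  node 1: 0 child(ren)
  node 47: 0 child(ren)
Matching nodes: [38, 32, 23]
Count of internal (non-leaf) nodes: 3


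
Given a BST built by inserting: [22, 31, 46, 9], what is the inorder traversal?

Tree insertion order: [22, 31, 46, 9]
Tree (level-order array): [22, 9, 31, None, None, None, 46]
Inorder traversal: [9, 22, 31, 46]


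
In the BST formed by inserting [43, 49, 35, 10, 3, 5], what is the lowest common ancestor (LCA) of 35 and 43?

Tree insertion order: [43, 49, 35, 10, 3, 5]
Tree (level-order array): [43, 35, 49, 10, None, None, None, 3, None, None, 5]
In a BST, the LCA of p=35, q=43 is the first node v on the
root-to-leaf path with p <= v <= q (go left if both < v, right if both > v).
Walk from root:
  at 43: 35 <= 43 <= 43, this is the LCA
LCA = 43


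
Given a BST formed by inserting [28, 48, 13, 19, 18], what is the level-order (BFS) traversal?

Tree insertion order: [28, 48, 13, 19, 18]
Tree (level-order array): [28, 13, 48, None, 19, None, None, 18]
BFS from the root, enqueuing left then right child of each popped node:
  queue [28] -> pop 28, enqueue [13, 48], visited so far: [28]
  queue [13, 48] -> pop 13, enqueue [19], visited so far: [28, 13]
  queue [48, 19] -> pop 48, enqueue [none], visited so far: [28, 13, 48]
  queue [19] -> pop 19, enqueue [18], visited so far: [28, 13, 48, 19]
  queue [18] -> pop 18, enqueue [none], visited so far: [28, 13, 48, 19, 18]
Result: [28, 13, 48, 19, 18]


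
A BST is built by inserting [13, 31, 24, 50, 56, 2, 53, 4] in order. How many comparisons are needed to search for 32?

Search path for 32: 13 -> 31 -> 50
Found: False
Comparisons: 3


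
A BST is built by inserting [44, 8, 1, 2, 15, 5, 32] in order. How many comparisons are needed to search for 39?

Search path for 39: 44 -> 8 -> 15 -> 32
Found: False
Comparisons: 4


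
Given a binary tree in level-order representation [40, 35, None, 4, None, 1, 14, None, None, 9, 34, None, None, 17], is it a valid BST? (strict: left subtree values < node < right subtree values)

Level-order array: [40, 35, None, 4, None, 1, 14, None, None, 9, 34, None, None, 17]
Validate using subtree bounds (lo, hi): at each node, require lo < value < hi,
then recurse left with hi=value and right with lo=value.
Preorder trace (stopping at first violation):
  at node 40 with bounds (-inf, +inf): OK
  at node 35 with bounds (-inf, 40): OK
  at node 4 with bounds (-inf, 35): OK
  at node 1 with bounds (-inf, 4): OK
  at node 14 with bounds (4, 35): OK
  at node 9 with bounds (4, 14): OK
  at node 34 with bounds (14, 35): OK
  at node 17 with bounds (14, 34): OK
No violation found at any node.
Result: Valid BST


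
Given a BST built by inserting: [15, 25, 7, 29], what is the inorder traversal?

Tree insertion order: [15, 25, 7, 29]
Tree (level-order array): [15, 7, 25, None, None, None, 29]
Inorder traversal: [7, 15, 25, 29]


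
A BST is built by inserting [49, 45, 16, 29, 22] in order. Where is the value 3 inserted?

Starting tree (level order): [49, 45, None, 16, None, None, 29, 22]
Insertion path: 49 -> 45 -> 16
Result: insert 3 as left child of 16
Final tree (level order): [49, 45, None, 16, None, 3, 29, None, None, 22]


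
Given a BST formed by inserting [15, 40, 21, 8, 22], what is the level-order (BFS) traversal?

Tree insertion order: [15, 40, 21, 8, 22]
Tree (level-order array): [15, 8, 40, None, None, 21, None, None, 22]
BFS from the root, enqueuing left then right child of each popped node:
  queue [15] -> pop 15, enqueue [8, 40], visited so far: [15]
  queue [8, 40] -> pop 8, enqueue [none], visited so far: [15, 8]
  queue [40] -> pop 40, enqueue [21], visited so far: [15, 8, 40]
  queue [21] -> pop 21, enqueue [22], visited so far: [15, 8, 40, 21]
  queue [22] -> pop 22, enqueue [none], visited so far: [15, 8, 40, 21, 22]
Result: [15, 8, 40, 21, 22]


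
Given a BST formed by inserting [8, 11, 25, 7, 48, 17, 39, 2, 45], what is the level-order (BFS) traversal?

Tree insertion order: [8, 11, 25, 7, 48, 17, 39, 2, 45]
Tree (level-order array): [8, 7, 11, 2, None, None, 25, None, None, 17, 48, None, None, 39, None, None, 45]
BFS from the root, enqueuing left then right child of each popped node:
  queue [8] -> pop 8, enqueue [7, 11], visited so far: [8]
  queue [7, 11] -> pop 7, enqueue [2], visited so far: [8, 7]
  queue [11, 2] -> pop 11, enqueue [25], visited so far: [8, 7, 11]
  queue [2, 25] -> pop 2, enqueue [none], visited so far: [8, 7, 11, 2]
  queue [25] -> pop 25, enqueue [17, 48], visited so far: [8, 7, 11, 2, 25]
  queue [17, 48] -> pop 17, enqueue [none], visited so far: [8, 7, 11, 2, 25, 17]
  queue [48] -> pop 48, enqueue [39], visited so far: [8, 7, 11, 2, 25, 17, 48]
  queue [39] -> pop 39, enqueue [45], visited so far: [8, 7, 11, 2, 25, 17, 48, 39]
  queue [45] -> pop 45, enqueue [none], visited so far: [8, 7, 11, 2, 25, 17, 48, 39, 45]
Result: [8, 7, 11, 2, 25, 17, 48, 39, 45]


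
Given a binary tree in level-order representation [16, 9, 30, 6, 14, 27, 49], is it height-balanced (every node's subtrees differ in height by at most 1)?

Tree (level-order array): [16, 9, 30, 6, 14, 27, 49]
Definition: a tree is height-balanced if, at every node, |h(left) - h(right)| <= 1 (empty subtree has height -1).
Bottom-up per-node check:
  node 6: h_left=-1, h_right=-1, diff=0 [OK], height=0
  node 14: h_left=-1, h_right=-1, diff=0 [OK], height=0
  node 9: h_left=0, h_right=0, diff=0 [OK], height=1
  node 27: h_left=-1, h_right=-1, diff=0 [OK], height=0
  node 49: h_left=-1, h_right=-1, diff=0 [OK], height=0
  node 30: h_left=0, h_right=0, diff=0 [OK], height=1
  node 16: h_left=1, h_right=1, diff=0 [OK], height=2
All nodes satisfy the balance condition.
Result: Balanced


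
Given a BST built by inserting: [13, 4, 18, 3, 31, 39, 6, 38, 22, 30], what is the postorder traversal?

Tree insertion order: [13, 4, 18, 3, 31, 39, 6, 38, 22, 30]
Tree (level-order array): [13, 4, 18, 3, 6, None, 31, None, None, None, None, 22, 39, None, 30, 38]
Postorder traversal: [3, 6, 4, 30, 22, 38, 39, 31, 18, 13]


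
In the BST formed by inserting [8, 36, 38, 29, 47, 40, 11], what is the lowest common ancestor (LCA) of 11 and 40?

Tree insertion order: [8, 36, 38, 29, 47, 40, 11]
Tree (level-order array): [8, None, 36, 29, 38, 11, None, None, 47, None, None, 40]
In a BST, the LCA of p=11, q=40 is the first node v on the
root-to-leaf path with p <= v <= q (go left if both < v, right if both > v).
Walk from root:
  at 8: both 11 and 40 > 8, go right
  at 36: 11 <= 36 <= 40, this is the LCA
LCA = 36


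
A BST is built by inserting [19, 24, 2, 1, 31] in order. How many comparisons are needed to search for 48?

Search path for 48: 19 -> 24 -> 31
Found: False
Comparisons: 3


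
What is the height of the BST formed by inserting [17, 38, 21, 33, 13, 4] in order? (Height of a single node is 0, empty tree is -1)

Insertion order: [17, 38, 21, 33, 13, 4]
Tree (level-order array): [17, 13, 38, 4, None, 21, None, None, None, None, 33]
Compute height bottom-up (empty subtree = -1):
  height(4) = 1 + max(-1, -1) = 0
  height(13) = 1 + max(0, -1) = 1
  height(33) = 1 + max(-1, -1) = 0
  height(21) = 1 + max(-1, 0) = 1
  height(38) = 1 + max(1, -1) = 2
  height(17) = 1 + max(1, 2) = 3
Height = 3


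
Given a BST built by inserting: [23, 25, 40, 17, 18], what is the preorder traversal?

Tree insertion order: [23, 25, 40, 17, 18]
Tree (level-order array): [23, 17, 25, None, 18, None, 40]
Preorder traversal: [23, 17, 18, 25, 40]


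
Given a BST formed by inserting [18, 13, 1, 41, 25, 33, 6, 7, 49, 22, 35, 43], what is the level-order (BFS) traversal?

Tree insertion order: [18, 13, 1, 41, 25, 33, 6, 7, 49, 22, 35, 43]
Tree (level-order array): [18, 13, 41, 1, None, 25, 49, None, 6, 22, 33, 43, None, None, 7, None, None, None, 35]
BFS from the root, enqueuing left then right child of each popped node:
  queue [18] -> pop 18, enqueue [13, 41], visited so far: [18]
  queue [13, 41] -> pop 13, enqueue [1], visited so far: [18, 13]
  queue [41, 1] -> pop 41, enqueue [25, 49], visited so far: [18, 13, 41]
  queue [1, 25, 49] -> pop 1, enqueue [6], visited so far: [18, 13, 41, 1]
  queue [25, 49, 6] -> pop 25, enqueue [22, 33], visited so far: [18, 13, 41, 1, 25]
  queue [49, 6, 22, 33] -> pop 49, enqueue [43], visited so far: [18, 13, 41, 1, 25, 49]
  queue [6, 22, 33, 43] -> pop 6, enqueue [7], visited so far: [18, 13, 41, 1, 25, 49, 6]
  queue [22, 33, 43, 7] -> pop 22, enqueue [none], visited so far: [18, 13, 41, 1, 25, 49, 6, 22]
  queue [33, 43, 7] -> pop 33, enqueue [35], visited so far: [18, 13, 41, 1, 25, 49, 6, 22, 33]
  queue [43, 7, 35] -> pop 43, enqueue [none], visited so far: [18, 13, 41, 1, 25, 49, 6, 22, 33, 43]
  queue [7, 35] -> pop 7, enqueue [none], visited so far: [18, 13, 41, 1, 25, 49, 6, 22, 33, 43, 7]
  queue [35] -> pop 35, enqueue [none], visited so far: [18, 13, 41, 1, 25, 49, 6, 22, 33, 43, 7, 35]
Result: [18, 13, 41, 1, 25, 49, 6, 22, 33, 43, 7, 35]


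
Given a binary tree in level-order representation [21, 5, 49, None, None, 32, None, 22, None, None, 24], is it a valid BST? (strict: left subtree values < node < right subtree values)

Level-order array: [21, 5, 49, None, None, 32, None, 22, None, None, 24]
Validate using subtree bounds (lo, hi): at each node, require lo < value < hi,
then recurse left with hi=value and right with lo=value.
Preorder trace (stopping at first violation):
  at node 21 with bounds (-inf, +inf): OK
  at node 5 with bounds (-inf, 21): OK
  at node 49 with bounds (21, +inf): OK
  at node 32 with bounds (21, 49): OK
  at node 22 with bounds (21, 32): OK
  at node 24 with bounds (22, 32): OK
No violation found at any node.
Result: Valid BST


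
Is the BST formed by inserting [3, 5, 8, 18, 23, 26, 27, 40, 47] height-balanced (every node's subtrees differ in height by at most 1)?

Tree (level-order array): [3, None, 5, None, 8, None, 18, None, 23, None, 26, None, 27, None, 40, None, 47]
Definition: a tree is height-balanced if, at every node, |h(left) - h(right)| <= 1 (empty subtree has height -1).
Bottom-up per-node check:
  node 47: h_left=-1, h_right=-1, diff=0 [OK], height=0
  node 40: h_left=-1, h_right=0, diff=1 [OK], height=1
  node 27: h_left=-1, h_right=1, diff=2 [FAIL (|-1-1|=2 > 1)], height=2
  node 26: h_left=-1, h_right=2, diff=3 [FAIL (|-1-2|=3 > 1)], height=3
  node 23: h_left=-1, h_right=3, diff=4 [FAIL (|-1-3|=4 > 1)], height=4
  node 18: h_left=-1, h_right=4, diff=5 [FAIL (|-1-4|=5 > 1)], height=5
  node 8: h_left=-1, h_right=5, diff=6 [FAIL (|-1-5|=6 > 1)], height=6
  node 5: h_left=-1, h_right=6, diff=7 [FAIL (|-1-6|=7 > 1)], height=7
  node 3: h_left=-1, h_right=7, diff=8 [FAIL (|-1-7|=8 > 1)], height=8
Node 27 violates the condition: |-1 - 1| = 2 > 1.
Result: Not balanced


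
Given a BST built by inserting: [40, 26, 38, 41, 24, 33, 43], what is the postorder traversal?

Tree insertion order: [40, 26, 38, 41, 24, 33, 43]
Tree (level-order array): [40, 26, 41, 24, 38, None, 43, None, None, 33]
Postorder traversal: [24, 33, 38, 26, 43, 41, 40]


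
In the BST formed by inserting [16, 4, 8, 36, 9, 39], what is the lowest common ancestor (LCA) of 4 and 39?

Tree insertion order: [16, 4, 8, 36, 9, 39]
Tree (level-order array): [16, 4, 36, None, 8, None, 39, None, 9]
In a BST, the LCA of p=4, q=39 is the first node v on the
root-to-leaf path with p <= v <= q (go left if both < v, right if both > v).
Walk from root:
  at 16: 4 <= 16 <= 39, this is the LCA
LCA = 16
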